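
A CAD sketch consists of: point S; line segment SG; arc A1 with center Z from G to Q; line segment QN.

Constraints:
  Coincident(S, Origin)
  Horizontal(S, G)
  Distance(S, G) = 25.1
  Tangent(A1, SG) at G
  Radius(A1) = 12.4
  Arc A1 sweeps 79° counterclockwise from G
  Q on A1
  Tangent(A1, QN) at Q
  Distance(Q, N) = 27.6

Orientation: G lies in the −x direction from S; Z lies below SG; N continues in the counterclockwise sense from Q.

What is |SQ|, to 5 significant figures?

38.599

S is at the origin; S and G share the same y with |SG| = 25.1 and G on the −x side, so G = (-25.100, 0.0000). The tangent condition forces ZG to be normal to SG, so Z = G + (0, -12.4) = (-25.100, -12.400). On A1, G sits at bearing 90° from Z; a 79° counterclockwise sweep puts Q at bearing 169°, so Q = Z + 12.4·(cos 169°, sin 169°) = (-37.272, -10.034). Then |SQ| = |Q − S| = 38.599.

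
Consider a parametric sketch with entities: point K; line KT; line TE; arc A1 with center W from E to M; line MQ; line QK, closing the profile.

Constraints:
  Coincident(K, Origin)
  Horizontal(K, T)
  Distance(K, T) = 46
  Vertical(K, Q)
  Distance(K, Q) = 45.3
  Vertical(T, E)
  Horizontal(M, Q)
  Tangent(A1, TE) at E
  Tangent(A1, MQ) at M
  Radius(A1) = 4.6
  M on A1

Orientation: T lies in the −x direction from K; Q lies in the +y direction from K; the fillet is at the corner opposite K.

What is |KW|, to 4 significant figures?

58.06

KQ is vertical with |KQ| = 45.3 and Q on the +y side, so Q = (0.000, 45.30). The virtual corner opposite K is at (-46.00, 45.30). Since A1 is tangent to TE there, WE ⟂ TE and since A1 is tangent to MQ there, WM ⟂ MQ, with radius 4.6, so the center W sits 4.6 in from both sides at W = (-41.40, 40.70). Then |KW| = |W − K| = 58.06.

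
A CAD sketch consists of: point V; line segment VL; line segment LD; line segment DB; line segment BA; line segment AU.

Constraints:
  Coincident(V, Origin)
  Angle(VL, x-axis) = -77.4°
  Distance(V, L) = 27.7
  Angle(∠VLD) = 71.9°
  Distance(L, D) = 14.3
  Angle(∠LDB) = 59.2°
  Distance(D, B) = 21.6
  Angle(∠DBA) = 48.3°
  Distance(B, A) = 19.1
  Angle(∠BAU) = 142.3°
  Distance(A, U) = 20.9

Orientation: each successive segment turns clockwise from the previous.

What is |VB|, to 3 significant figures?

9.45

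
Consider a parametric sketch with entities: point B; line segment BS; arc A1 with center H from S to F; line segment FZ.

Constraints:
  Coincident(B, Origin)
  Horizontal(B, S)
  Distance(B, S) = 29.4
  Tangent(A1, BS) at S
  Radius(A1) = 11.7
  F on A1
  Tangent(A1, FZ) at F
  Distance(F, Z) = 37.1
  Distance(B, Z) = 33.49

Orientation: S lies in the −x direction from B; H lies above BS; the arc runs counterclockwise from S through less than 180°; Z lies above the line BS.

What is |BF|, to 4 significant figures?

20.73

B is at the origin; B and S share the same y with |BS| = 29.4 and S on the −x side, so S = (-29.40, 0.000). The tangent condition forces HS to be normal to BS, so H = S + (0, 11.7) = (-29.40, 11.70). Since HF ⟂ FZ (tangency), |HZ| = √(11.7² + 37.1²) = 38.90 regardless of where F sits on A1. So Z lies on both circle(B, 33.49) and circle(H, 38.90); the above-BS intersection is Z = (2.911, 33.36). F is the foot of the tangent from Z: F = (-20.26, 4.392).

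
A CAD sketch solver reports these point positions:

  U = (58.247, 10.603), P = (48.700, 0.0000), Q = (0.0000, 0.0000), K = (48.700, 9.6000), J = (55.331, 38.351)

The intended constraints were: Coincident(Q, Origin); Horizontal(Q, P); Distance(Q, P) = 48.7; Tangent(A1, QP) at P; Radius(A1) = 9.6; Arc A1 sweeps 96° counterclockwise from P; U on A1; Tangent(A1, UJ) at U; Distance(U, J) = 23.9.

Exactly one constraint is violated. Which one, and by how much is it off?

Distance(U, J) = 23.9 — off by 4.00.

Q = (0.00, 0.00) ✓; Q.y = 0.00, P.y = 0.00 ✓; |QP| = 48.70 ✓; ∠(KP, PQ) = 90.00° ✓; |KP| = 9.600 ✓; bearing(K→U) − bearing(K→P) = 96.00° ✓; |KU| = 9.600 ✓; ∠(KU, UJ) = 90.00° ✓; |UJ| = 27.90 ✗.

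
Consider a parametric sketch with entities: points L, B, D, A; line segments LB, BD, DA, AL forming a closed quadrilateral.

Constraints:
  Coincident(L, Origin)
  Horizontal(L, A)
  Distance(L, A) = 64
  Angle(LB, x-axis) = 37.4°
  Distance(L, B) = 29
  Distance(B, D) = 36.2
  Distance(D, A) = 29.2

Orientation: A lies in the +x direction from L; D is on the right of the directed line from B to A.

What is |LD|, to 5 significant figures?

41.667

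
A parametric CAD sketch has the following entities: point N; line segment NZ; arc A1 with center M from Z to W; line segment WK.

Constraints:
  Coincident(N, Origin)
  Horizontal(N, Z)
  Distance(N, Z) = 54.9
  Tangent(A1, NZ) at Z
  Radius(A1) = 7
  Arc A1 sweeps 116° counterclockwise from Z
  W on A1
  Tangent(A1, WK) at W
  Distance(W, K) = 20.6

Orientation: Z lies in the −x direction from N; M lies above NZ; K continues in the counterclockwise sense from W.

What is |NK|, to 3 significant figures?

64.3

N is at the origin; NZ is horizontal with |NZ| = 54.9 and Z on the −x side, so Z = (-54.9, 0.00). The tangent condition forces MZ to be normal to NZ, so M = Z + (0, 7) = (-54.9, 7.00). On A1, Z sits at bearing -90° from M; a 116° counterclockwise sweep puts W at bearing 26°, so W = M + 7.0·(cos 26°, sin 26°) = (-48.6, 10.1). Tangency of A1 to WK means the radius MW is perpendicular to WK, so WK runs along (−sin 26°, cos 26°); with |WK| = 20.6, K = (-57.6, 28.6). Then |NK| = |K − N| = 64.3.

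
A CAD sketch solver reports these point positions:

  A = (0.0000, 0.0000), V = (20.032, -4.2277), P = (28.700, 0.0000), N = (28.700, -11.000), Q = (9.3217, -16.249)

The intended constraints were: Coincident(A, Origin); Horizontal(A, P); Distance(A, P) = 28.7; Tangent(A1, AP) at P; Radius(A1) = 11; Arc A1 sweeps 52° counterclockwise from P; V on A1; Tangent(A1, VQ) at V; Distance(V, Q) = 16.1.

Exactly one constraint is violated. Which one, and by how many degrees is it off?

Tangent(A1, VQ) at V — off by 3.70°.

A = (0.00, 0.00) ✓; A.y = 0.00, P.y = 0.00 ✓; |AP| = 28.70 ✓; ∠(NP, PA) = 90.00° ✓; |NP| = 11.00 ✓; bearing(N→V) − bearing(N→P) = 52.00° ✓; |NV| = 11.00 ✓; ∠(NV, VQ) = 93.70° ✗; |VQ| = 16.10 ✓.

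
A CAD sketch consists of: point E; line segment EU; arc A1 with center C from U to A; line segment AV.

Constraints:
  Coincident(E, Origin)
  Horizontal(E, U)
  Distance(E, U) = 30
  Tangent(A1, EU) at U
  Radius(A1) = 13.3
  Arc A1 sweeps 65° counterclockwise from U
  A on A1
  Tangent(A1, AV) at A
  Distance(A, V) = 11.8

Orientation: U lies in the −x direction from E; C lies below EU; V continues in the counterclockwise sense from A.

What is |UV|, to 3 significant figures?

25.1

E is at the origin; EU is horizontal with |EU| = 30.0 and U on the −x side, so U = (-30.0, 0.00). The tangent condition forces CU to be normal to EU, so C = U + (0, -13.3) = (-30.0, -13.3). On A1, U sits at bearing 90° from C; a 65° counterclockwise sweep puts A at bearing 155°, so A = C + 13.3·(cos 155°, sin 155°) = (-42.1, -7.68). The tangent condition forces CA to be normal to AV, so AV runs along (−sin 155°, cos 155°); with |AV| = 11.8, V = (-47.0, -18.4). Then |UV| = |V − U| = 25.1.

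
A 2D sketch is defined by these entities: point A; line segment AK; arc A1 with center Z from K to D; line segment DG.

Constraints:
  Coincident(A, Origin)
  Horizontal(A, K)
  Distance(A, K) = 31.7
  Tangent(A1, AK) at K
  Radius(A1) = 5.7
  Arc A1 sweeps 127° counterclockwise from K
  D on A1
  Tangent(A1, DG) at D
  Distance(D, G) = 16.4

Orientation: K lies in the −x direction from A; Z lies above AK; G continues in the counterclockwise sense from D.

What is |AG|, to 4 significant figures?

43.18

On A1, K sits at bearing -90° from Z; a 127° counterclockwise sweep puts D at bearing 37°, so D = Z + 5.7·(cos 37°, sin 37°) = (-27.15, 9.130). The tangent condition forces ZD to be normal to DG, so DG runs along (−sin 37°, cos 37°); with |DG| = 16.4, G = (-37.02, 22.23). Then |AG| = |G − A| = 43.18.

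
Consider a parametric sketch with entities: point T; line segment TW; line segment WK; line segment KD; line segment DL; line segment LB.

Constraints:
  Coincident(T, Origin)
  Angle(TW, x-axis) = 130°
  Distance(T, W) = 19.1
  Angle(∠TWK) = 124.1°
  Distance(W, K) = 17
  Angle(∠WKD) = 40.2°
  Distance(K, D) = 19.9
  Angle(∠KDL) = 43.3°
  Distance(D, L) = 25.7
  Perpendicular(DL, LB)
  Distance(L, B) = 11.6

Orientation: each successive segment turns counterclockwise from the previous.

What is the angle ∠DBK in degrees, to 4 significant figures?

34.64°

T is at the origin; TW runs at 130.0° with length 19.1, so W = (-12.28, 14.63). ∠TWK = 124.1° gives WK at -174.1° from the x-axis; with |WK| = 17.0, K = (-29.19, 12.88). ∠WKD = 40.2° gives KD at -34.30° from the x-axis; with |KD| = 19.9, D = (-12.75, 1.670). ∠KDL = 43.3° gives DL at 102.4° from the x-axis; with |DL| = 25.7, L = (-18.27, 26.77). DL ⟂ LB, so LB runs at -167.6°; with |LB| = 11.6, B = (-29.60, 24.28). Then cos ∠DBK = BD·BK / (|BD||BK|), giving 34.64°.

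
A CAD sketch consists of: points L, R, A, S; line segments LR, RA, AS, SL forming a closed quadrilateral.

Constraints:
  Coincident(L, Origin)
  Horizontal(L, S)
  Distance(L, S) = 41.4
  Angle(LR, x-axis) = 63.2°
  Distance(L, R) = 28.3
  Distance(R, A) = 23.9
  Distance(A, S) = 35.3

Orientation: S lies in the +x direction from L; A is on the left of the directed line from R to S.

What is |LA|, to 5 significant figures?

49.071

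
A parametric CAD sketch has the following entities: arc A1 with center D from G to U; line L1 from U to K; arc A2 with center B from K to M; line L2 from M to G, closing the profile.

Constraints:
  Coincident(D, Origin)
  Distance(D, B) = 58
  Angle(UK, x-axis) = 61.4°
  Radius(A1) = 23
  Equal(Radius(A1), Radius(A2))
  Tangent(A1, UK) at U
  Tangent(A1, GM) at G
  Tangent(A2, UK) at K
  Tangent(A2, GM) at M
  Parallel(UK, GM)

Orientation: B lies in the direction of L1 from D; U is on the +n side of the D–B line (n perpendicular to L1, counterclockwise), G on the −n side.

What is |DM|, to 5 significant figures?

62.394

The slot axis is L1's direction at 61.4°, so u = (cos 61.4°, sin 61.4°) = (0.47869, 0.87798) and n = (−sin 61.4°, cos 61.4°) = (-0.87798, 0.47869). D is at the origin and B lies 58.0 along u from D, so B = 58.0·u = (27.764, 50.923). Tangency of A1 to both parallel lines with radius 23.0 puts U and G at D ± 23.0·n: U = (-20.194, 11.010), G = (20.194, -11.010). Equal radii place K and M the same way about B: K = B + 23.0·n = (7.5705, 61.933), M = B − 23.0·n = (47.958, 39.913). Then |DM| = |M − D| = 62.394.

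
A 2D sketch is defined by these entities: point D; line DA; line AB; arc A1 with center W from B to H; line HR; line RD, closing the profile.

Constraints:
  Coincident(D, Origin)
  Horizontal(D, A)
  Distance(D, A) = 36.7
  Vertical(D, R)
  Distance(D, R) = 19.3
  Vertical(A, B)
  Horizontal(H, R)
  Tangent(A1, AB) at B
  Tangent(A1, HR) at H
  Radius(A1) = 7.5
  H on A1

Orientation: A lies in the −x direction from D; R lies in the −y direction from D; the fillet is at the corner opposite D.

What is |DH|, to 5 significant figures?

35.002

D is at the origin; D and A share the same y with |DA| = 36.7 and A on the −x side, so A = (-36.700, 0.0000). DR is vertical with |DR| = 19.3 and R on the −y side, so R = (0.0000, -19.300). The virtual corner opposite D is at (-36.700, -19.300). Tangency of A1 to AB means the radius WB is perpendicular to AB and A1 meets HR tangentially, so WH is at right angles to HR, with radius 7.5, so the center W sits 7.5 in from both sides at W = (-29.200, -11.800). That places the tangent points at B = (-36.700, -11.800) on AB and H = (-29.200, -19.300) on HR. Then |DH| = |H − D| = 35.002.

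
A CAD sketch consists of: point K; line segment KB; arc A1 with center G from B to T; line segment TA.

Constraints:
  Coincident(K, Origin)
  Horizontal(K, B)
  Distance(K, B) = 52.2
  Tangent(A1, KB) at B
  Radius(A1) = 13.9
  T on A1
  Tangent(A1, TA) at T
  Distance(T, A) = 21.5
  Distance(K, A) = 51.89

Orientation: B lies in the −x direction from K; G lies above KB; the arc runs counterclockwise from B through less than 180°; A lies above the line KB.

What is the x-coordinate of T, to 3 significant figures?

-38.3

K is at the origin; KB is horizontal with |KB| = 52.2 and B on the −x side, so B = (-52.2, 0.00). A1 meets KB tangentially, so GB is at right angles to KB, so G = B + (0, 13.9) = (-52.2, 13.9). Since GT ⟂ TA (tangency), |GA| = √(13.9² + 21.5²) = 25.6 regardless of where T sits on A1. So A lies on both circle(K, 51.89) and circle(G, 25.6); the above-KB intersection is A = (-38.1, 35.3). T is the foot of the tangent from A: T = (-38.3, 13.8).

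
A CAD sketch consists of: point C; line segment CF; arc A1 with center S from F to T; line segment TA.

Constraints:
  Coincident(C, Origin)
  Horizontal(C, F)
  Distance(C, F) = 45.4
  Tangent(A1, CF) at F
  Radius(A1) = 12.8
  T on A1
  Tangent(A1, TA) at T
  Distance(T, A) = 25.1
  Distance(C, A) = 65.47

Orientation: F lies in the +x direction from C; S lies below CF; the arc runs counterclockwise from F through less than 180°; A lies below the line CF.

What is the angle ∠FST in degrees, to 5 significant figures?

129.75°

Checks: ∠(SF, FC) = 90.00° ✓; |SF| = 12.80 ✓; |ST| = 12.80 ✓; ∠(ST, TA) = 90.00° ✓; |TA| = 25.10 ✓; |CA| = 65.47 ✓.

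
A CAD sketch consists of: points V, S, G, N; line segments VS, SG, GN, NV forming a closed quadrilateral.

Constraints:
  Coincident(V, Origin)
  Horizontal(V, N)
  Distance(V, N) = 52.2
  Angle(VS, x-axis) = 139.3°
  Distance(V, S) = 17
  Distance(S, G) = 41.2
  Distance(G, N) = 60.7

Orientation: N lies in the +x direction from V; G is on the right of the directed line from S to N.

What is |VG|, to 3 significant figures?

28.5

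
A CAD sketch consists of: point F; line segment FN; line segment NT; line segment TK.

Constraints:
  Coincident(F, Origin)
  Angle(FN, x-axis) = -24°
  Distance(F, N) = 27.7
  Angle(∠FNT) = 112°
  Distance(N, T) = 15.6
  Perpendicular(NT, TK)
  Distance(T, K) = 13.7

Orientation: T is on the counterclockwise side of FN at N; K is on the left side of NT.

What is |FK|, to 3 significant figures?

28.6

∠FNT = 112.0°, so NT runs at -24.0° + (180° − 112.0°) = 44.0° from the x-axis; with |NT| = 15.6, T = N + 15.6·(cos 44.0°, sin 44.0°) = (36.5, -0.430). NT is perpendicular to TK; with |TK| = 13.7 on the left of NT, K = T + 13.7·(-0.695, 0.719) = (27.0, 9.43). Then |FK| = |K − F| = 28.6.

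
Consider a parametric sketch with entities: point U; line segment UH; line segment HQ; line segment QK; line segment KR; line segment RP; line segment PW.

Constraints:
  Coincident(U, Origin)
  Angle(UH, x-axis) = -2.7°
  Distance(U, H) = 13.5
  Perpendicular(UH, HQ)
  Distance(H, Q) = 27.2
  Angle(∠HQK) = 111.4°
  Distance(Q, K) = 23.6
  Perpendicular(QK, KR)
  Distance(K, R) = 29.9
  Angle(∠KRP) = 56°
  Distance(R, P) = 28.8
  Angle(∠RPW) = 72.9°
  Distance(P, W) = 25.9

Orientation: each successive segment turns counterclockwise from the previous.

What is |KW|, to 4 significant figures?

4.465

∠KRP = 56.0° gives RP at 9.900° from the x-axis; with |RP| = 28.8, P = (9.385, 13.83). ∠RPW = 72.9° gives PW at 117.0° from the x-axis; with |PW| = 25.9, W = (-2.373, 36.91). Then |KW| = |W − K| = 4.465.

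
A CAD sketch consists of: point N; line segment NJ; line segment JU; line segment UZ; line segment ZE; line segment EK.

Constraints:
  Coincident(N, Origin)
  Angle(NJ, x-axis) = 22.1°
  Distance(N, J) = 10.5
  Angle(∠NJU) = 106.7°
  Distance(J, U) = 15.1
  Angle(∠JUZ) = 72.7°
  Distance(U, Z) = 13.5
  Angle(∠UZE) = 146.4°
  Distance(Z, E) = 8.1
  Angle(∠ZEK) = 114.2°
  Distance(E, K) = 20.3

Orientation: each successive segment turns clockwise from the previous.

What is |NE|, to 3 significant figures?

11.1

N is at the origin; NJ runs at 22.1° with length 10.5, so J = (9.73, 3.95). ∠NJU = 106.7° gives JU at -51.2° from the x-axis; with |JU| = 15.1, U = (19.2, -7.82). ∠JUZ = 72.7° gives UZ at -158° from the x-axis; with |UZ| = 13.5, Z = (6.63, -12.8). ∠UZE = 146.4° gives ZE at 168° from the x-axis; with |ZE| = 8.1, E = (-1.29, -11.1). Then |NE| = |E − N| = 11.1.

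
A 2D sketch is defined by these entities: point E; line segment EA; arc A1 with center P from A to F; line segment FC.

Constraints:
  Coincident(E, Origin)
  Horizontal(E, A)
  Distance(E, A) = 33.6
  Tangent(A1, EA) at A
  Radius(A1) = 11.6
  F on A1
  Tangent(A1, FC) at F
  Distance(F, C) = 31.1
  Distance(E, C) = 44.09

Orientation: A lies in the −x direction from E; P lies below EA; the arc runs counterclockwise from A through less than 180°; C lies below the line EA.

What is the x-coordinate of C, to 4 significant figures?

-17.34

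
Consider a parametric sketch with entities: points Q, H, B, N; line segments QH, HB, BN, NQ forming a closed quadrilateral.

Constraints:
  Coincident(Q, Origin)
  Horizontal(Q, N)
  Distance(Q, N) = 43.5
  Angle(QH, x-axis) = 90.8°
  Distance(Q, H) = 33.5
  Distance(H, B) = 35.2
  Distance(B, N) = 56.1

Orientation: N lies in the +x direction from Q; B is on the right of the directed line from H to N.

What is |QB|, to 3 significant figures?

12.6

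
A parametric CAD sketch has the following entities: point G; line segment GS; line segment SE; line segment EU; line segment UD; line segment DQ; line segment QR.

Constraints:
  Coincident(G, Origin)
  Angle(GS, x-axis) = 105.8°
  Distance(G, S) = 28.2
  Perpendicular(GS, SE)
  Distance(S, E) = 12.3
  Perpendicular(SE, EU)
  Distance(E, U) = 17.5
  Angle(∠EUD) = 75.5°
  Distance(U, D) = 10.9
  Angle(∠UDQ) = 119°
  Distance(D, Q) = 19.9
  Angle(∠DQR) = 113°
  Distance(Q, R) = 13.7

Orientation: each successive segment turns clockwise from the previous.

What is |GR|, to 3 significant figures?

41.7

G is at the origin; GS runs at 105.8° with length 28.2, so S = (-7.68, 27.1). GS is perpendicular to SE, so SE runs at 15.8°; with |SE| = 12.3, E = (4.16, 30.5). SE is perpendicular to EU, so EU runs at -74.2°; with |EU| = 17.5, U = (8.92, 13.6). ∠EUD = 75.5° gives UD at -179° from the x-axis; with |UD| = 10.9, D = (-1.98, 13.4). ∠UDQ = 119.0° gives DQ at 120° from the x-axis; with |DQ| = 19.9, Q = (-12.0, 30.6). ∠DQR = 113.0° gives QR at 53.3° from the x-axis; with |QR| = 13.7, R = (-3.83, 41.6). Then |GR| = |R − G| = 41.7.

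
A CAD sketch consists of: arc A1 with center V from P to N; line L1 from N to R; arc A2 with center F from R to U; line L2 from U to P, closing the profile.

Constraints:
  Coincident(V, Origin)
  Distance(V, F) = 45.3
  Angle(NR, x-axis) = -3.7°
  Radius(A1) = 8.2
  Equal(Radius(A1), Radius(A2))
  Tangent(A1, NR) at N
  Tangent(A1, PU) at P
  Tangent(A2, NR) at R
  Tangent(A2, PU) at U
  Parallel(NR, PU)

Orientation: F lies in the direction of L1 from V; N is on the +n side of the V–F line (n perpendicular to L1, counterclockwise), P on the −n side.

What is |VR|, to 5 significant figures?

46.036

Tangency of A1 to both parallel lines with radius 8.2 puts N and P at V ± 8.2·n: N = (0.52916, 8.1829), P = (-0.52916, -8.1829). Equal radii place R and U the same way about F: R = F + 8.2·n = (45.735, 5.2596), U = F − 8.2·n = (44.676, -11.106). Then |VR| = |R − V| = 46.036.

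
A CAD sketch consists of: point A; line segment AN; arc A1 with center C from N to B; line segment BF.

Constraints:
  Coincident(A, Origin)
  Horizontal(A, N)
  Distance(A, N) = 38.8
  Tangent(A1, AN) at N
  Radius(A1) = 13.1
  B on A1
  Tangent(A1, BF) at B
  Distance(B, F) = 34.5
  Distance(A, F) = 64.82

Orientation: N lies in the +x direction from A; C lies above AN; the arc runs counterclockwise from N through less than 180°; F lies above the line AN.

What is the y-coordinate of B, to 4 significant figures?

16.89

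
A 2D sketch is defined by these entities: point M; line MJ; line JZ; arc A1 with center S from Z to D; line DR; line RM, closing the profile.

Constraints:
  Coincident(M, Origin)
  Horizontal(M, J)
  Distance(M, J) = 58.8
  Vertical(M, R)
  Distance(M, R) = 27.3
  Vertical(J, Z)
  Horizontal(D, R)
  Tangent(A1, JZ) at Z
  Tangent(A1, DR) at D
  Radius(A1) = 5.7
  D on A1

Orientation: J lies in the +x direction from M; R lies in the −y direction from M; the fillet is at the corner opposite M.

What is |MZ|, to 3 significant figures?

62.6

The virtual corner opposite M is at (58.8, -27.3). A1 meets JZ tangentially, so SZ is at right angles to JZ and A1 meets DR tangentially, so SD is at right angles to DR, with radius 5.7, so the center S sits 5.7 in from both sides at S = (53.1, -21.6). That places the tangent points at Z = (58.8, -21.6) on JZ and D = (53.1, -27.3) on DR. Then |MZ| = |Z − M| = 62.6.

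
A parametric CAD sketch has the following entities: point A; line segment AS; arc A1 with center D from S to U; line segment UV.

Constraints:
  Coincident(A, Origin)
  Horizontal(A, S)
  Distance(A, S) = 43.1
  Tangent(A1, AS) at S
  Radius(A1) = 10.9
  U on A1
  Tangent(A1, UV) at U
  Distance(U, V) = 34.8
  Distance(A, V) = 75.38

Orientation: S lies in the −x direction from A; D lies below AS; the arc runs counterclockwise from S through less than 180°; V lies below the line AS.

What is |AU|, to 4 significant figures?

54.19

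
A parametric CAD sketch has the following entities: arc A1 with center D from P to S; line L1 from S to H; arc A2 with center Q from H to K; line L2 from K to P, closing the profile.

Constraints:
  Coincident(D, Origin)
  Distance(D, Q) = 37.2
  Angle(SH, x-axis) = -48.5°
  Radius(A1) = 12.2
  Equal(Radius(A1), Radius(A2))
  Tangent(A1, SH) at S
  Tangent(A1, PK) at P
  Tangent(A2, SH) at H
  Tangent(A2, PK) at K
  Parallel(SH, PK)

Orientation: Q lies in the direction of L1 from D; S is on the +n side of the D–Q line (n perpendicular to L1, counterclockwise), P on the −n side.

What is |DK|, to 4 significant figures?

39.15

The slot axis is L1's direction at -48.5°, so u = (cos -48.5°, sin -48.5°) = (0.6626, -0.7490) and n = (−sin -48.5°, cos -48.5°) = (0.7490, 0.6626). D is at the origin and Q lies 37.2 along u from D, so Q = 37.2·u = (24.65, -27.86). Tangency of A1 to both parallel lines with radius 12.2 puts S and P at D ± 12.2·n: S = (9.137, 8.084), P = (-9.137, -8.084). Equal radii place H and K the same way about Q: H = Q + 12.2·n = (33.79, -19.78), K = Q − 12.2·n = (15.51, -35.95). Then |DK| = |K − D| = 39.15.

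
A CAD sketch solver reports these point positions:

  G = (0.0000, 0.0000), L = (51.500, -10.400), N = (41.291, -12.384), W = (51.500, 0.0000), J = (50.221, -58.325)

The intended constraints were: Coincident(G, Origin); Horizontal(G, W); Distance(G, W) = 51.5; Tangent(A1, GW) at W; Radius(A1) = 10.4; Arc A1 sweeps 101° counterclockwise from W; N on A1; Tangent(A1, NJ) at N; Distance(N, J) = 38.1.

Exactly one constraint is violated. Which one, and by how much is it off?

Distance(N, J) = 38.1 — off by 8.70.

G = (0.00, 0.00) ✓; G.y = 0.00, W.y = 0.00 ✓; |GW| = 51.50 ✓; ∠(LW, WG) = 90.00° ✓; |LW| = 10.40 ✓; bearing(L→N) − bearing(L→W) = 101.0° ✓; |LN| = 10.40 ✓; ∠(LN, NJ) = 90.00° ✓; |NJ| = 46.80 ✗.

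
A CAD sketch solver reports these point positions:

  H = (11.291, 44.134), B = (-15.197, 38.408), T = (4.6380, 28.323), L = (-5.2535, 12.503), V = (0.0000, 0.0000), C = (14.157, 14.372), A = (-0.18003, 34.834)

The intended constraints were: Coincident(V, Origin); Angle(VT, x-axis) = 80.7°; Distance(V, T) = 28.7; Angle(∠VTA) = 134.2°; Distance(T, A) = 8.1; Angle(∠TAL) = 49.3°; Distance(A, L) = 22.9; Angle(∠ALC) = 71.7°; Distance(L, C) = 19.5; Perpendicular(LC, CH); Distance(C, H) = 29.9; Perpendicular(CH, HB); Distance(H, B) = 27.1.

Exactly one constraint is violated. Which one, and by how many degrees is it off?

Perpendicular(CH, HB) — off by 6.70°.

V = (0.00, 0.00) ✓; VT at 80.70° ✓; |VT| = 28.70 ✓; ∠VTA = 134.2° ✓; |TA| = 8.100 ✓; ∠TAL = 49.30° ✓; |AL| = 22.90 ✓; ∠ALC = 71.70° ✓; |LC| = 19.50 ✓; ∠(LC, CH) = 90.00° ✓; |CH| = 29.90 ✓; ∠(CH, HB) = 96.70° ✗; |HB| = 27.10 ✓.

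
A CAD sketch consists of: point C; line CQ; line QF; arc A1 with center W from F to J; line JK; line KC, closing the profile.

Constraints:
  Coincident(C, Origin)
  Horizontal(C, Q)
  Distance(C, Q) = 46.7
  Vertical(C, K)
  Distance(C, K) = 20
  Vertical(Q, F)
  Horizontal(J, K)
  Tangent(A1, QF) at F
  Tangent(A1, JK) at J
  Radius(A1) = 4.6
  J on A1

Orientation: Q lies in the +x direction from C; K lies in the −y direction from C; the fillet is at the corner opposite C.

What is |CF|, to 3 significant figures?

49.2

The virtual corner opposite C is at (46.7, -20.0). Since A1 is tangent to QF there, WF ⟂ QF and the tangent condition forces WJ to be normal to JK, with radius 4.6, so the center W sits 4.6 in from both sides at W = (42.1, -15.4). That places the tangent points at F = (46.7, -15.4) on QF and J = (42.1, -20.0) on JK. Then |CF| = |F − C| = 49.2.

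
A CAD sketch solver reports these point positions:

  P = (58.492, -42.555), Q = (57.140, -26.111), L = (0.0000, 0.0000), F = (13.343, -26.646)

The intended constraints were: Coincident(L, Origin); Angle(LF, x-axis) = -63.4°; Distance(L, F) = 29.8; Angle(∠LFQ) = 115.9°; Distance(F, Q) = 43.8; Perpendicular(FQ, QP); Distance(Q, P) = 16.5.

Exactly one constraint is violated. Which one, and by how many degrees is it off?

Perpendicular(FQ, QP) — off by 4.00°.

L = (0.00, 0.00) ✓; LF at -63.40° ✓; |LF| = 29.80 ✓; ∠LFQ = 115.9° ✓; |FQ| = 43.80 ✓; ∠(FQ, QP) = 86.00° ✗; |QP| = 16.50 ✓.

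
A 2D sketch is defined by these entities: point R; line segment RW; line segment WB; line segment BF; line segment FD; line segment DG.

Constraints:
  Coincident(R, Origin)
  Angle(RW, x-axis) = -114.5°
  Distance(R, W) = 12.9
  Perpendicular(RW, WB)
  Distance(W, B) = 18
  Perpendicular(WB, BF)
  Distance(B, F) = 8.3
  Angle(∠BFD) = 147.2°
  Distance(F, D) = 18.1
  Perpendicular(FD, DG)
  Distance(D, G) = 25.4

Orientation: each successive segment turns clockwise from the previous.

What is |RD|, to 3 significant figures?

13.4

R is at the origin; RW runs at -114.5° with length 12.9, so W = (-5.35, -11.7). The perpendicularity gives WB at right angles to RW, so WB runs at 156°; with |WB| = 18.0, B = (-21.7, -4.27). The perpendicularity gives BF at right angles to WB, so BF runs at 65.5°; with |BF| = 8.3, F = (-18.3, 3.28). ∠BFD = 147.2° gives FD at 32.7° from the x-axis; with |FD| = 18.1, D = (-3.06, 13.1). Then |RD| = |D − R| = 13.4.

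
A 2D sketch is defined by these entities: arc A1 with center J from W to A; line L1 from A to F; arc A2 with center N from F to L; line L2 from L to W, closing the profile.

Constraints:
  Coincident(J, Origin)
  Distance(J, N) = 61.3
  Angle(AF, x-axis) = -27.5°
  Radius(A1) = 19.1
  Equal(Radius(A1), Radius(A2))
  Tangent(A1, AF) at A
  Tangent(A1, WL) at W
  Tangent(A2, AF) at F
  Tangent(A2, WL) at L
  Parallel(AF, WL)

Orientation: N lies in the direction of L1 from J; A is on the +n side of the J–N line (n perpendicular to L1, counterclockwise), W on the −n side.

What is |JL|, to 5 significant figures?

64.207

Tangency of A1 to both parallel lines with radius 19.1 puts A and W at J ± 19.1·n: A = (8.8194, 16.942), W = (-8.8194, -16.942). Equal radii place F and L the same way about N: F = N + 19.1·n = (63.193, -11.363), L = N − 19.1·n = (45.554, -45.247). Then |JL| = |L − J| = 64.207.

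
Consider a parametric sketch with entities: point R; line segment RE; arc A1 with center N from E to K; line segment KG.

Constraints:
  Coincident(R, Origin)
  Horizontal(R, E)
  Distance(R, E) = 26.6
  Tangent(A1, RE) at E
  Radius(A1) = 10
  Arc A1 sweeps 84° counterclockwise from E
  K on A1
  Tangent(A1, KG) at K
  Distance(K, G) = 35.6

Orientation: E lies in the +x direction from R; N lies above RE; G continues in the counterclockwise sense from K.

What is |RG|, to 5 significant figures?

59.910

R is at the origin; R and E share the same y with |RE| = 26.6 and E on the +x side, so E = (26.600, 0.0000). The tangent condition forces NE to be normal to RE, so N = E + (0, 10) = (26.600, 10.000). On A1, E sits at bearing -90° from N; an 84° counterclockwise sweep puts K at bearing -6°, so K = N + 10.0·(cos -6°, sin -6°) = (36.545, 8.9547). A1 meets KG tangentially, so NK is at right angles to KG, so KG runs along (−sin -6°, cos -6°); with |KG| = 35.6, G = (40.266, 44.360). Then |RG| = |G − R| = 59.910.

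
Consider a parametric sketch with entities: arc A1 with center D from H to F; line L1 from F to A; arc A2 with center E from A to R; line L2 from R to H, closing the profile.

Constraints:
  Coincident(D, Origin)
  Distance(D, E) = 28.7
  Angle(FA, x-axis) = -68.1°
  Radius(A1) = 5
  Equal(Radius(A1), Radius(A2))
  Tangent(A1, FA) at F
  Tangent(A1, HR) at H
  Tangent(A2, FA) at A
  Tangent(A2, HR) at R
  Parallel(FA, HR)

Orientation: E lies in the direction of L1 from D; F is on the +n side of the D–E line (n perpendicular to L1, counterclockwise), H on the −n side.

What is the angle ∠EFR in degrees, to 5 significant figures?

9.3273°

Tangency of A1 to both parallel lines with radius 5.0 puts F and H at D ± 5.0·n: F = (4.6392, 1.8649), H = (-4.6392, -1.8649). Equal radii place A and R the same way about E: A = E + 5.0·n = (15.344, -24.764), R = E − 5.0·n = (6.0656, -28.494). Then cos ∠EFR = FE·FR / (|FE||FR|), giving 9.3273°.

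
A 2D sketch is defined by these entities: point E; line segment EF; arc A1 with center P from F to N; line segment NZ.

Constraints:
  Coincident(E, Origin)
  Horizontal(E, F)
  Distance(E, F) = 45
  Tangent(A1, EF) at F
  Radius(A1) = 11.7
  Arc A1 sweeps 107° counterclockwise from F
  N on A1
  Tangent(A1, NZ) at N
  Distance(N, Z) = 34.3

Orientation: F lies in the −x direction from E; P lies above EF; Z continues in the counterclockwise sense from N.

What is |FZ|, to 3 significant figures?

47.9

E is at the origin; EF is horizontal with |EF| = 45.0 and F on the −x side, so F = (-45.0, 0.00). Tangency of A1 to EF means the radius PF is perpendicular to EF, so P = F + (0, 11.7) = (-45.0, 11.7). On A1, F sits at bearing -90° from P; a 107° counterclockwise sweep puts N at bearing 17°, so N = P + 11.7·(cos 17°, sin 17°) = (-33.8, 15.1). A1 meets NZ tangentially, so PN is at right angles to NZ, so NZ runs along (−sin 17°, cos 17°); with |NZ| = 34.3, Z = (-43.8, 47.9). Then |FZ| = |Z − F| = 47.9.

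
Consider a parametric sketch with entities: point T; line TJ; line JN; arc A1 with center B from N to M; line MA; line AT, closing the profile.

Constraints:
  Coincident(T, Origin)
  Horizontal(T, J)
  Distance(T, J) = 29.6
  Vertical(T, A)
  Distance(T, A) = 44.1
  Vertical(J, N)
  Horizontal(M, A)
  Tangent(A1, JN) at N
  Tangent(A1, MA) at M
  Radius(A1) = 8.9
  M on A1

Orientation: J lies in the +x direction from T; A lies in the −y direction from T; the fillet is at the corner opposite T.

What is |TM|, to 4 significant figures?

48.72

The virtual corner opposite T is at (29.60, -44.10). The tangent condition forces BN to be normal to JN and A1 meets MA tangentially, so BM is at right angles to MA, with radius 8.9, so the center B sits 8.9 in from both sides at B = (20.70, -35.20). That places the tangent points at N = (29.60, -35.20) on JN and M = (20.70, -44.10) on MA. Then |TM| = |M − T| = 48.72.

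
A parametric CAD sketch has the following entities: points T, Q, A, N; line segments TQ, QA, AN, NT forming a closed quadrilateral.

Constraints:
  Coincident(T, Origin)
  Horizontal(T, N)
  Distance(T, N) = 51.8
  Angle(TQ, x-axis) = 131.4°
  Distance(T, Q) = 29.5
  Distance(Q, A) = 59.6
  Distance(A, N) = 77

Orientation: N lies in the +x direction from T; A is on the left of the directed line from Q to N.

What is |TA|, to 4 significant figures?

71.07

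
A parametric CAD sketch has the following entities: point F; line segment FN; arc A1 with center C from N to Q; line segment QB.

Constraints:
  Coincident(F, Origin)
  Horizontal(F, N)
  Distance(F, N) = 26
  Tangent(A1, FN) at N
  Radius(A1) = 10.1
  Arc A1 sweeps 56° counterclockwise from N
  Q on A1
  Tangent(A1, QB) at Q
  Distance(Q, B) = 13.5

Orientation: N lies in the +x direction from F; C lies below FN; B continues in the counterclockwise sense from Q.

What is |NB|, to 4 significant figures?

22.32

F is at the origin; F and N share the same y with |FN| = 26.0 and N on the +x side, so N = (26.00, 0.000). Tangency of A1 to FN means the radius CN is perpendicular to FN, so C = N + (0, -10.1) = (26.00, -10.10). On A1, N sits at bearing 90° from C; a 56° counterclockwise sweep puts Q at bearing 146°, so Q = C + 10.1·(cos 146°, sin 146°) = (17.63, -4.452). Since A1 is tangent to QB there, CQ ⟂ QB, so QB runs along (−sin 146°, cos 146°); with |QB| = 13.5, B = (10.08, -15.64). Then |NB| = |B − N| = 22.32.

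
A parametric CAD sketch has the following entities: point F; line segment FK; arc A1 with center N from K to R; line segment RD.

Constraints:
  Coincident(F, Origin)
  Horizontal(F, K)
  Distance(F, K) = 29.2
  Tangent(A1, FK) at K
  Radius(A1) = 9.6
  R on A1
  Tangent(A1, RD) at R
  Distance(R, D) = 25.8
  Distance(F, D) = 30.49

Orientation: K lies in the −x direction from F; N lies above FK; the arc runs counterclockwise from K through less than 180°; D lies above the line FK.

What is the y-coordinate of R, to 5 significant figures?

5.5479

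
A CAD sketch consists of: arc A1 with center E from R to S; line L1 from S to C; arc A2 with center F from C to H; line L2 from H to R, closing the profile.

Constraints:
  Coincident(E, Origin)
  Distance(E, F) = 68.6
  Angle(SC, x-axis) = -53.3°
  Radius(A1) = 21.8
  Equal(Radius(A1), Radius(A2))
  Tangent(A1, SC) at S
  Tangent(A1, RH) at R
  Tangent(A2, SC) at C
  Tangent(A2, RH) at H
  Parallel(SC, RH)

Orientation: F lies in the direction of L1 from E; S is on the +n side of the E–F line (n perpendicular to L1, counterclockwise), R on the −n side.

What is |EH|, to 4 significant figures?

71.98

The slot axis is L1's direction at -53.3°, so u = (cos -53.3°, sin -53.3°) = (0.5976, -0.8018) and n = (−sin -53.3°, cos -53.3°) = (0.8018, 0.5976). E is at the origin and F lies 68.6 along u from E, so F = 68.6·u = (41.00, -55.00). Tangency of A1 to both parallel lines with radius 21.8 puts S and R at E ± 21.8·n: S = (17.48, 13.03), R = (-17.48, -13.03). Equal radii place C and H the same way about F: C = F + 21.8·n = (58.48, -41.97), H = F − 21.8·n = (23.52, -68.03). Then |EH| = |H − E| = 71.98.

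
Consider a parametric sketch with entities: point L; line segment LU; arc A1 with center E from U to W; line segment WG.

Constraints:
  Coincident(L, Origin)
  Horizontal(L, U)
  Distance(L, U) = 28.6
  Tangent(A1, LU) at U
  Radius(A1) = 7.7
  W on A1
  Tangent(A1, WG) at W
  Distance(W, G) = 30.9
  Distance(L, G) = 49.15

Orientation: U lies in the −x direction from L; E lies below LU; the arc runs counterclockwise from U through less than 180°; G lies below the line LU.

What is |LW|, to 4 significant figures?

37.31

Checks: |EW| = 7.700 ✓; ∠(EW, WG) = 90.00° ✓; |WG| = 30.90 ✓; |LG| = 49.15 ✓.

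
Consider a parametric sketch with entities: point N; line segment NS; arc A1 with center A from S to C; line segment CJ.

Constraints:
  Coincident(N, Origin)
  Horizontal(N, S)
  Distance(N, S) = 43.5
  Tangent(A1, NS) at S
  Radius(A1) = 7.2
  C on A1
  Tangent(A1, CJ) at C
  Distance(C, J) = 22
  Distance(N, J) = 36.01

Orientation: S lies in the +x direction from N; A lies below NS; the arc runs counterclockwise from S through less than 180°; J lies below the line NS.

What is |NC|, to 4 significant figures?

37.28

Checks: N = (0.00, 0.00) ✓; |AC| = 7.200 ✓; ∠(AC, CJ) = 90.00° ✓; |CJ| = 22.00 ✓; |NJ| = 36.01 ✓.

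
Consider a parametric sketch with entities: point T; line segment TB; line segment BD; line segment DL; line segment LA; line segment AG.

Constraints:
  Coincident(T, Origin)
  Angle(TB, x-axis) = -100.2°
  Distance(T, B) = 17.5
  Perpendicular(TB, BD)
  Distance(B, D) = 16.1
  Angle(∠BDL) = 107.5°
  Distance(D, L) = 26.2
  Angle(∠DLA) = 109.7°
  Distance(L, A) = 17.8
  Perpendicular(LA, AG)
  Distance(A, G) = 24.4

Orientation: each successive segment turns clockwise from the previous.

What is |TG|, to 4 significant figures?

5.092

T is at the origin; TB runs at -100.2° with length 17.5, so B = (-3.099, -17.22). TB is perpendicular to BD, so BD runs at 169.8°; with |BD| = 16.1, D = (-18.94, -14.37). ∠BDL = 107.5° gives DL at 97.30° from the x-axis; with |DL| = 26.2, L = (-22.27, 11.62). ∠DLA = 109.7° gives LA at 27.00° from the x-axis; with |LA| = 17.8, A = (-6.414, 19.70). LA ⟂ AG, so AG runs at -63.00°; with |AG| = 24.4, G = (4.664, -2.044). Then |TG| = |G − T| = 5.092.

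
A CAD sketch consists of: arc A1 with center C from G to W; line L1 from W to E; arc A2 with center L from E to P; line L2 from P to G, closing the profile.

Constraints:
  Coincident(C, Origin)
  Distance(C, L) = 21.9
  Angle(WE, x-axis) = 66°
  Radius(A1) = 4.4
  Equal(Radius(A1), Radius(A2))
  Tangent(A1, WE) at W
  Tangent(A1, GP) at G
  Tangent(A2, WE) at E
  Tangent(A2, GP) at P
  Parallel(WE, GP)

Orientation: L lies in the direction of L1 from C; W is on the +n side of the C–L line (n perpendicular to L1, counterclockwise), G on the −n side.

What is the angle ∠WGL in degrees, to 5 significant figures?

78.640°

C is at the origin and L lies 21.9 along u from C, so L = 21.9·u = (8.9075, 20.007). Tangency of A1 to both parallel lines with radius 4.4 puts W and G at C ± 4.4·n: W = (-4.0196, 1.7896), G = (4.0196, -1.7896). Then cos ∠WGL = GW·GL / (|GW||GL|), giving 78.640°.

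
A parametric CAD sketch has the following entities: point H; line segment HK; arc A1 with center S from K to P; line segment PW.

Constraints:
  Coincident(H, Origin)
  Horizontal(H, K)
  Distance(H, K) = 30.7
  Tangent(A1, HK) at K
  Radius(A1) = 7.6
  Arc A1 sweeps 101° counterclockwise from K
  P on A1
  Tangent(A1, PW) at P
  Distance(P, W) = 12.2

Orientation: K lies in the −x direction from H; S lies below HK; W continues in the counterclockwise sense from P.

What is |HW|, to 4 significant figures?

41.55

H is at the origin; HK is horizontal with |HK| = 30.7 and K on the −x side, so K = (-30.70, 0.000). A1 meets HK tangentially, so SK is at right angles to HK, so S = K + (0, -7.6) = (-30.70, -7.600). On A1, K sits at bearing 90° from S; a 101° counterclockwise sweep puts P at bearing 191°, so P = S + 7.6·(cos 191°, sin 191°) = (-38.16, -9.050). The tangent condition forces SP to be normal to PW, so PW runs along (−sin 191°, cos 191°); with |PW| = 12.2, W = (-35.83, -21.03). Then |HW| = |W − H| = 41.55.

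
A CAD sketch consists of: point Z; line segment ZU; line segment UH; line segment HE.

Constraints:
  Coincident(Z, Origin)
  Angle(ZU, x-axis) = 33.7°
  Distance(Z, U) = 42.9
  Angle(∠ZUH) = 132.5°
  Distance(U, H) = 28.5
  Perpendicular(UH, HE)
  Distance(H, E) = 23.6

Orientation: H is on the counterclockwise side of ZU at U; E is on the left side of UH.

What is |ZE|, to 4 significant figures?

58.04

Z is at the origin; ZU runs at 33.7° with length 42.9, so U = 42.9·(cos 33.7°, sin 33.7°) = (35.69, 23.80). ∠ZUH = 132.5°, so UH runs at 33.7° + (180° − 132.5°) = 81.20° from the x-axis; with |UH| = 28.5, H = U + 28.5·(cos 81.20°, sin 81.20°) = (40.05, 51.97). UH ⟂ HE; with |HE| = 23.6 on the left of UH, E = H + 23.6·(-0.9882, 0.1530) = (16.73, 55.58). Then |ZE| = |E − Z| = 58.04.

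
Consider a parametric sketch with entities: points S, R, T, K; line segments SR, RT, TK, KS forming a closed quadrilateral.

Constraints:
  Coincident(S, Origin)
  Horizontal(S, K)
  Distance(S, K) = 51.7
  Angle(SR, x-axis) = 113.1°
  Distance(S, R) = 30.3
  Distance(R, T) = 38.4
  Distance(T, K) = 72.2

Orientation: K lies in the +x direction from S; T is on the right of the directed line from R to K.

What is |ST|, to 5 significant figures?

22.088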